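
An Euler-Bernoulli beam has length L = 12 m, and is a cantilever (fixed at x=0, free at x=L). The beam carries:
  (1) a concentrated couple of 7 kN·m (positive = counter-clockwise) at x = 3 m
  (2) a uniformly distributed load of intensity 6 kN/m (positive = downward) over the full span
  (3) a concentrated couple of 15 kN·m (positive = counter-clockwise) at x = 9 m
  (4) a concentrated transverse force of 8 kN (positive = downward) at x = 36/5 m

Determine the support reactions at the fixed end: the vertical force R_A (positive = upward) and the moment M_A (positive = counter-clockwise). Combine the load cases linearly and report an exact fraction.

Load 1 — applied couple M₀=7 kN·m at a=3 m (b=L-a=9):
  R_A = 0 kN
  M_A = -M₀ = -7 kN·m
Load 2 — uniform load w=6 kN/m over full span:
  R_A = wL = 6·12 = 72 kN
  M_A = wL²/2 = 6·12²/2 = 432 kN·m
Load 3 — applied couple M₀=15 kN·m at a=9 m (b=L-a=3):
  R_A = 0 kN
  M_A = -M₀ = -15 kN·m
Load 4 — point force P=8 kN at a=36/5 m (b=L-a=24/5):
  R_A = P = 8 kN
  M_A = Pa = 8·(36/5) = 288/5 kN·m
Superposition: R_A = 80 kN, M_A = 2338/5 kN·m

R_A = 80 kN, M_A = 2338/5 kN·m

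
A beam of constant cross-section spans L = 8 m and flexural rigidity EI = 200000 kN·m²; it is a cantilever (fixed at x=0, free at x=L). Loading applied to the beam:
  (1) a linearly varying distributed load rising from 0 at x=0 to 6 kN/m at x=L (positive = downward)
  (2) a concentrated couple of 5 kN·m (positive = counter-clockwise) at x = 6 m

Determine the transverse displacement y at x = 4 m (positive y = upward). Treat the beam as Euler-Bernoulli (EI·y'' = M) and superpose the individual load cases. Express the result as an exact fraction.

y(4) = -459/125000 m

Load 1 — triangular load w₀=6 kN/m (0→w₀ over full span):
  y_1 = (w₀Lx³/12-w₀L²x²/6-w₀x⁵/(120L))/EI = (6·8·4³/12-6·8²·4²/6-6·4⁵/(120·8))/200000 = -121/31250 m
Load 2 — applied couple M₀=5 kN·m at a=6 m (b=L-a=2):
  y_2 = M₀x²/(2EI)  [x≤a] = 5·4²/(2·200000) = 1/5000 m
Superposition: y = Σ y_i = -459/125000 m ≈ -0.003672 m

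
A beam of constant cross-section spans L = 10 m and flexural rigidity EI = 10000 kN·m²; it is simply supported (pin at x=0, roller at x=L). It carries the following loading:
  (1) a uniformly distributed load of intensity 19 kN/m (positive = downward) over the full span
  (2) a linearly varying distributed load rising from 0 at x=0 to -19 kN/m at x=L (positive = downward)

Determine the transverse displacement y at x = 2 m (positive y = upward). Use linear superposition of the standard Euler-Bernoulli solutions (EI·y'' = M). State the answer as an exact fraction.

y(2) = -2413/31250 m

Load 1 — uniform load w=19 kN/m over full span:
  y_1 = -wx(L³-2Lx²+x³)/(24EI) = -19·2·(10³-2·10·2²+2³)/(24·10000) = -551/3750 m
Load 2 — triangular load w₀=-19 kN/m (0→w₀ over full span):
  y_2 = -w₀x(7L⁴-10L²x²+3x⁴)/(360LEI) = -(-19)·2·(7·10⁴-10·10²·2²+3·2⁴)/(360·10·10000) = 3268/46875 m
Superposition: y = Σ y_i = -2413/31250 m ≈ -0.077216 m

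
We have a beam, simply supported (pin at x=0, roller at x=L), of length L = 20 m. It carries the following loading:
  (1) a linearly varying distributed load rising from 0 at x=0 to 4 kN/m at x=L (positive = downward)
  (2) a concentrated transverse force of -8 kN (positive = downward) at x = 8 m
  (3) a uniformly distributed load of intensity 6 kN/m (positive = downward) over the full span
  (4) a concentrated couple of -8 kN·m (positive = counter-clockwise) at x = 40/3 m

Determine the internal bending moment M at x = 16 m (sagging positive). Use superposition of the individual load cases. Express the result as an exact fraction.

Load 1 — triangular load w₀=4 kN/m (0→w₀ over full span):
  M_1 = w₀Lx/6 - w₀x³/(6L) = 4·20·16/6 - 4·16³/(6·20) = 384/5 kN·m
Load 2 — point force P=-8 kN at a=8 m (b=L-a=12):
  M_2 = Pa(L-x)/L  [x>a] = (-8)·8·(20-16)/20 = -64/5 kN·m
Load 3 — uniform load w=6 kN/m over full span:
  M_3 = wx(L-x)/2 = 6·16·(20-16)/2 = 192 kN·m
Load 4 — applied couple M₀=-8 kN·m at a=40/3 m (b=L-a=20/3):
  M_4 = M₀x/L - M₀  [x>a] = (-8)·16/20 - (-8) = 8/5 kN·m
Superposition: M = Σ M_i = 1288/5 kN·m ≈ 257.600000 kN·m

M(16) = 1288/5 kN·m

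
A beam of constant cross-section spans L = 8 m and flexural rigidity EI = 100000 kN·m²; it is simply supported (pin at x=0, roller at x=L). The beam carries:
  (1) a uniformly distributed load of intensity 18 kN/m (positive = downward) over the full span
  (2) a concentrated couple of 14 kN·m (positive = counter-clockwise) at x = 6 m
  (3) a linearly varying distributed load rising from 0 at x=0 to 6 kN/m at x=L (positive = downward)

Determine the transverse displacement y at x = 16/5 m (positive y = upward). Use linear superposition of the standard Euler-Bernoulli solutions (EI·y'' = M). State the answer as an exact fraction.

y(16/5) = -2153821/195312500 m

Load 1 — uniform load w=18 kN/m over full span:
  y_1 = -wx(L³-2Lx²+x³)/(24EI) = -18·(16/5)·(8³-2·8·(16/5)²+(16/5)³)/(24·100000) = -17856/1953125 m
Load 2 — applied couple M₀=14 kN·m at a=6 m (b=L-a=2):
  y_2 = (M₀x³/(6L)+C₁x)/EI  [x≤a] with C₁=M₀(3b²-L²)/(6L)=-91/6 = (14·(16/5)³/(6·8)+(-91/6)·(16/5))/100000 = -609/1562500 m
Load 3 — triangular load w₀=6 kN/m (0→w₀ over full span):
  y_3 = -w₀x(7L⁴-10L²x²+3x⁴)/(360LEI) = -6·(16/5)·(7·8⁴-10·8²·(16/5)²+3·(16/5)⁴)/(360·8·100000) = -73024/48828125 m
Superposition: y = Σ y_i = -2153821/195312500 m ≈ -0.011028 m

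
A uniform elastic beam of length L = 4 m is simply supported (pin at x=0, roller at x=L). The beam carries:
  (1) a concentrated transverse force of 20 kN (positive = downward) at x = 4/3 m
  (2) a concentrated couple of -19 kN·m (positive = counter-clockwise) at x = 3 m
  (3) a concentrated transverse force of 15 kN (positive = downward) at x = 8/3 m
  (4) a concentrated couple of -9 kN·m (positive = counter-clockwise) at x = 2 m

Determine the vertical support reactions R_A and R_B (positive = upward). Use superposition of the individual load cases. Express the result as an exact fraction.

R_A = 34/3 kN, R_B = 71/3 kN

Load 1 — point force P=20 kN at a=4/3 m (b=L-a=8/3):
  R_A = Pb/L = 20·(8/3)/4 = 40/3 kN
  R_B = Pa/L = 20·(4/3)/4 = 20/3 kN
Load 2 — applied couple M₀=-19 kN·m at a=3 m (b=L-a=1):
  R_A = M₀/L = (-19)/4 = -19/4 kN
  R_B = -M₀/L = -(-19)/4 = 19/4 kN
Load 3 — point force P=15 kN at a=8/3 m (b=L-a=4/3):
  R_A = Pb/L = 15·(4/3)/4 = 5 kN
  R_B = Pa/L = 15·(8/3)/4 = 10 kN
Load 4 — applied couple M₀=-9 kN·m at a=2 m (b=L-a=2):
  R_A = M₀/L = (-9)/4 = -9/4 kN
  R_B = -M₀/L = -(-9)/4 = 9/4 kN
Superposition: R_A = 34/3 kN, R_B = 71/3 kN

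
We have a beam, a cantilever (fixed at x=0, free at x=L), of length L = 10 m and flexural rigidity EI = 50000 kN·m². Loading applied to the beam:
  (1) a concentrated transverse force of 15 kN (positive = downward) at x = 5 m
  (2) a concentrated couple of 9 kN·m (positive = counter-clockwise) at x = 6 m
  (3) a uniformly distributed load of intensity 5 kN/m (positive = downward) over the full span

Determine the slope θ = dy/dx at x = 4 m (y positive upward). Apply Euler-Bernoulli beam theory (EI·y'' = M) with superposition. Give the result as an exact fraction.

θ(4) = -299/18750 rad

Load 1 — point force P=15 kN at a=5 m (b=L-a=5):
  θ_1 = -Px(2a-x)/(2EI)  [x≤a] = -15·4·(2·5-4)/(2·50000) = -9/2500 rad
Load 2 — applied couple M₀=9 kN·m at a=6 m (b=L-a=4):
  θ_2 = M₀x/EI  [x≤a] = 9·4/50000 = 9/12500 rad
Load 3 — uniform load w=5 kN/m over full span:
  θ_3 = -wx(x²-3Lx+3L²)/(6EI) = -5·4·(4²-3·10·4+3·10²)/(6·50000) = -49/3750 rad
Superposition: θ = Σ θ_i = -299/18750 rad ≈ -0.015947 rad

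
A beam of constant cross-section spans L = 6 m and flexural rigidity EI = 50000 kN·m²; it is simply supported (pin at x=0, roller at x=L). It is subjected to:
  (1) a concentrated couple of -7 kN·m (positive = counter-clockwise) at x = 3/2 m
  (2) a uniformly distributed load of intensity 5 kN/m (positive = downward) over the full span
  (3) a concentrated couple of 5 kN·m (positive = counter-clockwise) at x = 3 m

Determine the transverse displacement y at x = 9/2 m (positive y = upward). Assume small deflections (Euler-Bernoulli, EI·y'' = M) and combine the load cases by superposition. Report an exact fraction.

Load 1 — applied couple M₀=-7 kN·m at a=3/2 m (b=L-a=9/2):
  y_1 = (M₀x³/(6L)-M₀(x-a)²/2+C₁x)/EI  [x>a] with C₁=M₀(3b²-L²)/(6L)=-77/16 = ((-7)·(9/2)³/(6·6)-(-7)·((9/2)-(3/2))²/2+(-77/16)·(9/2))/50000 = -63/400000 m
Load 2 — uniform load w=5 kN/m over full span:
  y_2 = -wx(L³-2Lx²+x³)/(24EI) = -5·(9/2)·(6³-2·6·(9/2)²+(9/2)³)/(24·50000) = -1539/1280000 m
Load 3 — applied couple M₀=5 kN·m at a=3 m (b=L-a=3):
  y_3 = (M₀x³/(6L)-M₀(x-a)²/2+C₁x)/EI  [x>a] with C₁=M₀(3b²-L²)/(6L)=-5/4 = (5·(9/2)³/(6·6)-5·((9/2)-3)²/2+(-5/4)·(9/2))/50000 = 9/320000 m
Superposition: y = Σ y_i = -8523/6400000 m ≈ -0.001332 m

y(9/2) = -8523/6400000 m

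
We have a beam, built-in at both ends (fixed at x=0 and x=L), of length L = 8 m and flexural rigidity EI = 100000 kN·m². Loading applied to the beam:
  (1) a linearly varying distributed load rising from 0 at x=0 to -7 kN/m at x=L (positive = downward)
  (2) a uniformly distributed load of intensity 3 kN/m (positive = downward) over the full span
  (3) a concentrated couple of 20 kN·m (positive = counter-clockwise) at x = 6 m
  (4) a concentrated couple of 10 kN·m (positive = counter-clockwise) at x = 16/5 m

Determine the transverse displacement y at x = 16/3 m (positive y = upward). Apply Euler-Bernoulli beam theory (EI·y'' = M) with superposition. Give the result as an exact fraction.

y(16/3) = -673/11390625 m

Load 1 — triangular load w₀=-7 kN/m (0→w₀ over full span):
  y_1 = -w₀x²(L-x)²(x+2L)/(120LEI) = -(-7)·(16/3)²·(8-(16/3))²·((16/3)+2·8)/(120·8·100000) = 3584/11390625 m
Load 2 — uniform load w=3 kN/m over full span:
  y_2 = -wx²(L-x)²/(24EI) = -3·(16/3)²·(8-(16/3))²/(24·100000) = -64/253125 m
Load 3 — applied couple M₀=20 kN·m at a=6 m (b=L-a=2):
  y_3 = (R_Ax³/6 - M_Ax²/2)/EI  [x≤a] with R_A=45/16, M_A=25/4 = ((45/16)·(16/3)³/6 - (25/4)·(16/3)²/2)/100000 = -1/5625 m
Load 4 — applied couple M₀=10 kN·m at a=16/5 m (b=L-a=24/5):
  y_4 = (R_Ax³/6 - M_Ax²/2 - M₀(x-a)²/2)/EI  [x>a] with R_A=9/5, M_A=6/5 = ((9/5)·(16/3)³/6 - (6/5)·(16/3)²/2 - 10·((16/3)-(16/5))²/2)/100000 = 8/140625 m
Superposition: y = Σ y_i = -673/11390625 m ≈ -0.000059 m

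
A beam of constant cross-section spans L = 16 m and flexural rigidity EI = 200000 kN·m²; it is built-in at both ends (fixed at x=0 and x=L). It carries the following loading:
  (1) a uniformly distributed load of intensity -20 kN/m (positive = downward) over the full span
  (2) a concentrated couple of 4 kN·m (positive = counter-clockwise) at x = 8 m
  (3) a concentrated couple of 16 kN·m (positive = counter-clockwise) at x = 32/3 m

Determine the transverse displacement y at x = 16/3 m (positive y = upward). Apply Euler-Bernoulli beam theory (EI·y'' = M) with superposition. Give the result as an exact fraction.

Load 1 — uniform load w=-20 kN/m over full span:
  y_1 = -wx²(L-x)²/(24EI) = -(-20)·(16/3)²·(16-(16/3))²/(24·200000) = 2048/151875 m
Load 2 — applied couple M₀=4 kN·m at a=8 m (b=L-a=8):
  y_2 = (R_Ax³/6 - M_Ax²/2)/EI  [x≤a] with R_A=3/8, M_A=1 = ((3/8)·(16/3)³/6 - 1·(16/3)²/2)/200000 = -2/84375 m
Load 3 — applied couple M₀=16 kN·m at a=32/3 m (b=L-a=16/3):
  y_3 = (R_Ax³/6 - M_Ax²/2)/EI  [x≤a] with R_A=4/3, M_A=16/3 = ((4/3)·(16/3)³/6 - (16/3)·(16/3)²/2)/200000 = -32/151875 m
Superposition: y = Σ y_i = 1118/84375 m ≈ 0.013250 m

y(16/3) = 1118/84375 m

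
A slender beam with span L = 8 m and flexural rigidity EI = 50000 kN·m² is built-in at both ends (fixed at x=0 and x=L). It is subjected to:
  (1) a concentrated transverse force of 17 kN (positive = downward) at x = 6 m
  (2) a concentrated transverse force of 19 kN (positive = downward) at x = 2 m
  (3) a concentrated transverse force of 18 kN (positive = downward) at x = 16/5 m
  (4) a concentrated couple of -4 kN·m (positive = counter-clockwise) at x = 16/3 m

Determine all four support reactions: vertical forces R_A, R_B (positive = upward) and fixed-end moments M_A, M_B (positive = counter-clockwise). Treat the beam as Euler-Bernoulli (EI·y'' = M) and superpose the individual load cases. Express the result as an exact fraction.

Load 1 — point force P=17 kN at a=6 m (b=L-a=2):
  R_A = Pb²(3a+b)/L³ = 17·2²·(3·6+2)/8³ = 85/32 kN
  M_A = Pab²/L² = 17·6·2²/8² = 51/8 kN·m
  R_B = Pa²(a+3b)/L³ = 17·6²·(6+3·2)/8³ = 459/32 kN
  M_B = -Pa²b/L² = -17·6²·2/8² = -153/8 kN·m
Load 2 — point force P=19 kN at a=2 m (b=L-a=6):
  R_A = Pb²(3a+b)/L³ = 19·6²·(3·2+6)/8³ = 513/32 kN
  M_A = Pab²/L² = 19·2·6²/8² = 171/8 kN·m
  R_B = Pa²(a+3b)/L³ = 19·2²·(2+3·6)/8³ = 95/32 kN
  M_B = -Pa²b/L² = -19·2²·6/8² = -57/8 kN·m
Load 3 — point force P=18 kN at a=16/5 m (b=L-a=24/5):
  R_A = Pb²(3a+b)/L³ = 18·(24/5)²·(3·(16/5)+(24/5))/8³ = 1458/125 kN
  M_A = Pab²/L² = 18·(16/5)·(24/5)²/8² = 2592/125 kN·m
  R_B = Pa²(a+3b)/L³ = 18·(16/5)²·((16/5)+3·(24/5))/8³ = 792/125 kN
  M_B = -Pa²b/L² = -18·(16/5)²·(24/5)/8² = -1728/125 kN·m
Load 4 — applied couple M₀=-4 kN·m at a=16/3 m (b=L-a=8/3):
  R_A = 6M₀ab/L³ = 6·(-4)·(16/3)·(8/3)/8³ = -2/3 kN
  M_A = M₀b(2a-b)/L² = (-4)·(8/3)·(2·(16/3)-(8/3))/8² = -4/3 kN·m
  R_B = -6M₀ab/L³ = -6·(-4)·(16/3)·(8/3)/8³ = 2/3 kN
  M_B = M₀a(2b-a)/L² = (-4)·(16/3)·(2·(8/3)-(16/3))/8² = 0 kN·m
Superposition: R_A = 178109/6000 kN, M_A = 70729/1500 kN·m, R_B = 145891/6000 kN, M_B = -20037/500 kN·m

R_A = 178109/6000 kN, M_A = 70729/1500 kN·m, R_B = 145891/6000 kN, M_B = -20037/500 kN·m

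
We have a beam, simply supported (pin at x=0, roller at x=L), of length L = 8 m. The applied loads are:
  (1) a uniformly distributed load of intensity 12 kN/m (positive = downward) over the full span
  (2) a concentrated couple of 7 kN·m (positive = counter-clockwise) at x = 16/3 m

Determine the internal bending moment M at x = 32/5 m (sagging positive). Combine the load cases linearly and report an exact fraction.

M(32/5) = 1501/25 kN·m

Load 1 — uniform load w=12 kN/m over full span:
  M_1 = wx(L-x)/2 = 12·(32/5)·(8-(32/5))/2 = 1536/25 kN·m
Load 2 — applied couple M₀=7 kN·m at a=16/3 m (b=L-a=8/3):
  M_2 = M₀x/L - M₀  [x>a] = 7·(32/5)/8 - 7 = -7/5 kN·m
Superposition: M = Σ M_i = 1501/25 kN·m ≈ 60.040000 kN·m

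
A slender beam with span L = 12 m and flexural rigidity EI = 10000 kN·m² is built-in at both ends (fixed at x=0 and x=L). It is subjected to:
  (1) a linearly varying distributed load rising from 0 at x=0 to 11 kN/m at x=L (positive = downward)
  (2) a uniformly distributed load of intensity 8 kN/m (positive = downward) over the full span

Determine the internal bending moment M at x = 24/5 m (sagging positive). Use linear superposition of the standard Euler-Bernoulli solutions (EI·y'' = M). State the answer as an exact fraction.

Load 1 — triangular load w₀=11 kN/m (0→w₀ over full span):
  M_1 = 3w₀Lx/20 - w₀L²/30 - w₀x³/(6L) = 3·11·12·(24/5)/20 - 11·12²/30 - 11·(24/5)³/(6·12) = 3168/125 kN·m
Load 2 — uniform load w=8 kN/m over full span:
  M_2 = wLx/2 - wL²/12 - wx²/2 = 8·12·(24/5)/2 - 8·12²/12 - 8·(24/5)²/2 = 1056/25 kN·m
Superposition: M = Σ M_i = 8448/125 kN·m ≈ 67.584000 kN·m

M(24/5) = 8448/125 kN·m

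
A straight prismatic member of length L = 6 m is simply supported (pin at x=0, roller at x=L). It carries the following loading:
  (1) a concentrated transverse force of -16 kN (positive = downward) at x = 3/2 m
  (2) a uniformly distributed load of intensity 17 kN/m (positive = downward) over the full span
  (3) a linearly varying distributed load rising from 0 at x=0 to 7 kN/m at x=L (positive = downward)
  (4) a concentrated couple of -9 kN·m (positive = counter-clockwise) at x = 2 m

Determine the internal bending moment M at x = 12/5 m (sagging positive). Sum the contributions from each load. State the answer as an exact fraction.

M(12/5) = 9819/125 kN·m

Load 1 — point force P=-16 kN at a=3/2 m (b=L-a=9/2):
  M_1 = Pa(L-x)/L  [x>a] = (-16)·(3/2)·(6-(12/5))/6 = -72/5 kN·m
Load 2 — uniform load w=17 kN/m over full span:
  M_2 = wx(L-x)/2 = 17·(12/5)·(6-(12/5))/2 = 1836/25 kN·m
Load 3 — triangular load w₀=7 kN/m (0→w₀ over full span):
  M_3 = w₀Lx/6 - w₀x³/(6L) = 7·6·(12/5)/6 - 7·(12/5)³/(6·6) = 1764/125 kN·m
Load 4 — applied couple M₀=-9 kN·m at a=2 m (b=L-a=4):
  M_4 = M₀x/L - M₀  [x>a] = (-9)·(12/5)/6 - (-9) = 27/5 kN·m
Superposition: M = Σ M_i = 9819/125 kN·m ≈ 78.552000 kN·m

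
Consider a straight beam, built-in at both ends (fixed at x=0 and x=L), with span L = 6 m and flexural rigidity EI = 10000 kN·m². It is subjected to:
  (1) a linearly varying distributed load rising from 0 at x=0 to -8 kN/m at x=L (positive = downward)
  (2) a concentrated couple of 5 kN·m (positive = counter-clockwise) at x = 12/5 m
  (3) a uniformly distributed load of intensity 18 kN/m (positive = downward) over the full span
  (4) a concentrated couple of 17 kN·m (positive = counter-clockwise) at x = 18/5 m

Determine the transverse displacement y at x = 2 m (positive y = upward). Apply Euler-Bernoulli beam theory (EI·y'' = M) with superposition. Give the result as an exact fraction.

Load 1 — triangular load w₀=-8 kN/m (0→w₀ over full span):
  y_1 = -w₀x²(L-x)²(x+2L)/(120LEI) = -(-8)·2²·(6-2)²·(2+2·6)/(120·6·10000) = 28/28125 m
Load 2 — applied couple M₀=5 kN·m at a=12/5 m (b=L-a=18/5):
  y_2 = (R_Ax³/6 - M_Ax²/2)/EI  [x≤a] with R_A=6/5, M_A=3/5 = ((6/5)·2³/6 - (3/5)·2²/2)/10000 = 1/25000 m
Load 3 — uniform load w=18 kN/m over full span:
  y_3 = -wx²(L-x)²/(24EI) = -18·2²·(6-2)²/(24·10000) = -3/625 m
Load 4 — applied couple M₀=17 kN·m at a=18/5 m (b=L-a=12/5):
  y_4 = (R_Ax³/6 - M_Ax²/2)/EI  [x≤a] with R_A=102/25, M_A=136/25 = ((102/25)·2³/6 - (136/25)·2²/2)/10000 = -17/31250 m
Superposition: y = Σ y_i = -4847/1125000 m ≈ -0.004308 m

y(2) = -4847/1125000 m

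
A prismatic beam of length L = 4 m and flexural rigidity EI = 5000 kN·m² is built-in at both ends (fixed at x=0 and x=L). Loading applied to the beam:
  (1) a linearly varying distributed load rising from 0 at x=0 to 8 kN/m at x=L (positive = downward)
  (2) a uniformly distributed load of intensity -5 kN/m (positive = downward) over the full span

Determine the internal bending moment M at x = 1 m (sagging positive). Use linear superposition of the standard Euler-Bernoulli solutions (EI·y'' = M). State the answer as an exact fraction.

M(1) = -19/30 kN·m

Load 1 — triangular load w₀=8 kN/m (0→w₀ over full span):
  M_1 = 3w₀Lx/20 - w₀L²/30 - w₀x³/(6L) = 3·8·4·1/20 - 8·4²/30 - 8·1³/(6·4) = 1/5 kN·m
Load 2 — uniform load w=-5 kN/m over full span:
  M_2 = wLx/2 - wL²/12 - wx²/2 = (-5)·4·1/2 - (-5)·4²/12 - (-5)·1²/2 = -5/6 kN·m
Superposition: M = Σ M_i = -19/30 kN·m ≈ -0.633333 kN·m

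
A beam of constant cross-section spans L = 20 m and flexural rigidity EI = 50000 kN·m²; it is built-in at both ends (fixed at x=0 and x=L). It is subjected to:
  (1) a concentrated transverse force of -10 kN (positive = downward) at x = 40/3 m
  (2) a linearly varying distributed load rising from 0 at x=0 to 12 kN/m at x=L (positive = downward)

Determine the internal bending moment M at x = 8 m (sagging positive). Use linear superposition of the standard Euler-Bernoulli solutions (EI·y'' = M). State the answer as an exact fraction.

Load 1 — point force P=-10 kN at a=40/3 m (b=L-a=20/3):
  M_1 = Pb²(3a+b)x/L³ - Pab²/L²  [x≤a] = (-10)·(20/3)²·(3·(40/3)+(20/3))·8/20³ - (-10)·(40/3)·(20/3)²/20² = -160/27 kN·m
Load 2 — triangular load w₀=12 kN/m (0→w₀ over full span):
  M_2 = 3w₀Lx/20 - w₀L²/30 - w₀x³/(6L) = 3·12·20·8/20 - 12·20²/30 - 12·8³/(6·20) = 384/5 kN·m
Superposition: M = Σ M_i = 9568/135 kN·m ≈ 70.874074 kN·m

M(8) = 9568/135 kN·m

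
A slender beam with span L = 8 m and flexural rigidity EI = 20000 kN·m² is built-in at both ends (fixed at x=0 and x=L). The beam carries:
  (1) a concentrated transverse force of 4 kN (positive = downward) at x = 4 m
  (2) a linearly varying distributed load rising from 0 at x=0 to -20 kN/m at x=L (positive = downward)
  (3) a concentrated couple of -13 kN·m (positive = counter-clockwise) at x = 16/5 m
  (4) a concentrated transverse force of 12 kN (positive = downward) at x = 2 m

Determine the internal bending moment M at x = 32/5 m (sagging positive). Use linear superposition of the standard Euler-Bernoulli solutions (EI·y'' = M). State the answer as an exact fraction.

M(32/5) = -3317/750 kN·m

Load 1 — point force P=4 kN at a=4 m (b=L-a=4):
  M_1 = Pa²(a+3b)(L-x)/L³ - Pa²b/L²  [x>a] = 4·4²·(4+3·4)·(8-(32/5))/8³ - 4·4²·4/8² = -4/5 kN·m
Load 2 — triangular load w₀=-20 kN/m (0→w₀ over full span):
  M_2 = 3w₀Lx/20 - w₀L²/30 - w₀x³/(6L) = 3·(-20)·8·(32/5)/20 - (-20)·8²/30 - (-20)·(32/5)³/(6·8) = -128/75 kN·m
Load 3 — applied couple M₀=-13 kN·m at a=16/5 m (b=L-a=24/5):
  M_3 = R_Ax - M_A - M₀  [x>a] with R_A=-117/50, M_A=-39/25 = (-117/50)·(32/5) - (-39/25) - (-13) = -52/125 kN·m
Load 4 — point force P=12 kN at a=2 m (b=L-a=6):
  M_4 = Pa²(a+3b)(L-x)/L³ - Pa²b/L²  [x>a] = 12·2²·(2+3·6)·(8-(32/5))/8³ - 12·2²·6/8² = -3/2 kN·m
Superposition: M = Σ M_i = -3317/750 kN·m ≈ -4.422667 kN·m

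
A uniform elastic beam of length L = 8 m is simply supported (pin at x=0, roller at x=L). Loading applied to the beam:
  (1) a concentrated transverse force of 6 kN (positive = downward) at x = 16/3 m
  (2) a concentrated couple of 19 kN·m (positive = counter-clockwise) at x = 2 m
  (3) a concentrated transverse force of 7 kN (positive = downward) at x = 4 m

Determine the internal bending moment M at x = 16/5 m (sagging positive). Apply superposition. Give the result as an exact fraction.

M(16/5) = 31/5 kN·m

Load 1 — point force P=6 kN at a=16/3 m (b=L-a=8/3):
  M_1 = Pbx/L  [x≤a] = 6·(8/3)·(16/5)/8 = 32/5 kN·m
Load 2 — applied couple M₀=19 kN·m at a=2 m (b=L-a=6):
  M_2 = M₀x/L - M₀  [x>a] = 19·(16/5)/8 - 19 = -57/5 kN·m
Load 3 — point force P=7 kN at a=4 m (b=L-a=4):
  M_3 = Pbx/L  [x≤a] = 7·4·(16/5)/8 = 56/5 kN·m
Superposition: M = Σ M_i = 31/5 kN·m ≈ 6.200000 kN·m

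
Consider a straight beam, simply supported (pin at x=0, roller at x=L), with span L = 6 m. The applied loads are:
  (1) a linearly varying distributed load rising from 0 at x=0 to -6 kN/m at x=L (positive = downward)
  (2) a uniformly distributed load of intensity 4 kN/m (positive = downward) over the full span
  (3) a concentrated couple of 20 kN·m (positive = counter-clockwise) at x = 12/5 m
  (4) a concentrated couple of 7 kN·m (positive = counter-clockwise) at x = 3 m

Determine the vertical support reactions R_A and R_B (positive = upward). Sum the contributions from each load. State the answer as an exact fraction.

Load 1 — triangular load w₀=-6 kN/m (0→w₀ over full span):
  R_A = w₀L/6 = (-6)·6/6 = -6 kN
  R_B = w₀L/3 = (-6)·6/3 = -12 kN
Load 2 — uniform load w=4 kN/m over full span:
  R_A = wL/2 = 4·6/2 = 12 kN
  R_B = wL/2 = 4·6/2 = 12 kN
Load 3 — applied couple M₀=20 kN·m at a=12/5 m (b=L-a=18/5):
  R_A = M₀/L = 20/6 = 10/3 kN
  R_B = -M₀/L = -20/6 = -10/3 kN
Load 4 — applied couple M₀=7 kN·m at a=3 m (b=L-a=3):
  R_A = M₀/L = 7/6 kN
  R_B = -M₀/L = -7/6 kN
Superposition: R_A = 21/2 kN, R_B = -9/2 kN

R_A = 21/2 kN, R_B = -9/2 kN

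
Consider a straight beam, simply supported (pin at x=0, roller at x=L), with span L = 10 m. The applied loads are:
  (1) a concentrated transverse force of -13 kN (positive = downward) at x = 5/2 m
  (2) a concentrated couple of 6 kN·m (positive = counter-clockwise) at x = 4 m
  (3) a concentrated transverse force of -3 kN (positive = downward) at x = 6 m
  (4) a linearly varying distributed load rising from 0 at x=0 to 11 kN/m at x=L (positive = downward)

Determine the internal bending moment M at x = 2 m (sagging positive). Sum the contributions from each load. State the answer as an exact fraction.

Load 1 — point force P=-13 kN at a=5/2 m (b=L-a=15/2):
  M_1 = Pbx/L  [x≤a] = (-13)·(15/2)·2/10 = -39/2 kN·m
Load 2 — applied couple M₀=6 kN·m at a=4 m (b=L-a=6):
  M_2 = M₀x/L  [x≤a] = 6·2/10 = 6/5 kN·m
Load 3 — point force P=-3 kN at a=6 m (b=L-a=4):
  M_3 = Pbx/L  [x≤a] = (-3)·4·2/10 = -12/5 kN·m
Load 4 — triangular load w₀=11 kN/m (0→w₀ over full span):
  M_4 = w₀Lx/6 - w₀x³/(6L) = 11·10·2/6 - 11·2³/(6·10) = 176/5 kN·m
Superposition: M = Σ M_i = 29/2 kN·m ≈ 14.500000 kN·m

M(2) = 29/2 kN·m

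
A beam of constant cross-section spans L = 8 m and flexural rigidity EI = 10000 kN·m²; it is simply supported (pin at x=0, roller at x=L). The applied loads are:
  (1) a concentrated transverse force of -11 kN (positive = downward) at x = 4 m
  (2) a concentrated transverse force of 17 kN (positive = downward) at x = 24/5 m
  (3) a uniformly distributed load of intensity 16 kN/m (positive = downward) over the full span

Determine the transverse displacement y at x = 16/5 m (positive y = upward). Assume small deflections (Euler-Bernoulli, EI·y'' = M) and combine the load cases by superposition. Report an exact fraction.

y(16/5) = -100748/1171875 m

Load 1 — point force P=-11 kN at a=4 m (b=L-a=4):
  y_1 = -Pbx(L²-b²-x²)/(6LEI)  [x≤a] = -(-11)·4·(16/5)·(8²-4²-(16/5)²)/(6·8·10000) = 2596/234375 m
Load 2 — point force P=17 kN at a=24/5 m (b=L-a=16/5):
  y_2 = -Pbx(L²-b²-x²)/(6LEI)  [x≤a] = -17·(16/5)·(16/5)·(8²-(16/5)²-(16/5)²)/(6·8·10000) = -18496/1171875 m
Load 3 — uniform load w=16 kN/m over full span:
  y_3 = -wx(L³-2Lx²+x³)/(24EI) = -16·(16/5)·(8³-2·8·(16/5)²+(16/5)³)/(24·10000) = -31744/390625 m
Superposition: y = Σ y_i = -100748/1171875 m ≈ -0.085972 m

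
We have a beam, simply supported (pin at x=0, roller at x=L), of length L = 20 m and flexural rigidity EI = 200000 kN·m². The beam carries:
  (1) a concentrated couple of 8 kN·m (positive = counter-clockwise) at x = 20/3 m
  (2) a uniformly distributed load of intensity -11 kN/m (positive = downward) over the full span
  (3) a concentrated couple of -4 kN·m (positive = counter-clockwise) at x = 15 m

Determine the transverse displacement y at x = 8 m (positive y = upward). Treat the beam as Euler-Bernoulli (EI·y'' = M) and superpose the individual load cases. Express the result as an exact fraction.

y(8) = 82469/750000 m

Load 1 — applied couple M₀=8 kN·m at a=20/3 m (b=L-a=40/3):
  y_1 = (M₀x³/(6L)-M₀(x-a)²/2+C₁x)/EI  [x>a] with C₁=M₀(3b²-L²)/(6L)=80/9 = (8·8³/(6·20)-8·(8-(20/3))²/2+(80/9)·8)/200000 = 23/46875 m
Load 2 — uniform load w=-11 kN/m over full span:
  y_2 = -wx(L³-2Lx²+x³)/(24EI) = -(-11)·8·(20³-2·20·8²+8³)/(24·200000) = 341/3125 m
Load 3 — applied couple M₀=-4 kN·m at a=15 m (b=L-a=5):
  y_3 = (M₀x³/(6L)+C₁x)/EI  [x≤a] with C₁=M₀(3b²-L²)/(6L)=65/6 = ((-4)·8³/(6·20)+(65/6)·8)/200000 = 87/250000 m
Superposition: y = Σ y_i = 82469/750000 m ≈ 0.109959 m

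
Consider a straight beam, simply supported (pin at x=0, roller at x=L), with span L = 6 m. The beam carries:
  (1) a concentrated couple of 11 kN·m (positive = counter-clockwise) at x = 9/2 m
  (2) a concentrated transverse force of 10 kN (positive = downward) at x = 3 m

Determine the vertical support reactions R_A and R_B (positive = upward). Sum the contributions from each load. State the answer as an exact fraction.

R_A = 41/6 kN, R_B = 19/6 kN

Load 1 — applied couple M₀=11 kN·m at a=9/2 m (b=L-a=3/2):
  R_A = M₀/L = 11/6 kN
  R_B = -M₀/L = -11/6 kN
Load 2 — point force P=10 kN at a=3 m (b=L-a=3):
  R_A = Pb/L = 10·3/6 = 5 kN
  R_B = Pa/L = 10·3/6 = 5 kN
Superposition: R_A = 41/6 kN, R_B = 19/6 kN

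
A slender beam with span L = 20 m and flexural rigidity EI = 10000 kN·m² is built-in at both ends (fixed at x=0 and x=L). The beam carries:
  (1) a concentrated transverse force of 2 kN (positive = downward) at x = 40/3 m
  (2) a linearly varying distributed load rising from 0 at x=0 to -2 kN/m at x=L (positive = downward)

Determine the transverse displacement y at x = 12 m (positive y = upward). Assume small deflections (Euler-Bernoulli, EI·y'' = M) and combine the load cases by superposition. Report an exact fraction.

y(12) = 524/15625 m

Load 1 — point force P=2 kN at a=40/3 m (b=L-a=20/3):
  y_1 = -Pb²x²(3aL-(3a+b)x)/(6L³EI)  [x≤a] = -2·(20/3)²·12²·(3·(40/3)·20-(3·(40/3)+(20/3))·12)/(6·20³·10000) = -4/625 m
Load 2 — triangular load w₀=-2 kN/m (0→w₀ over full span):
  y_2 = -w₀x²(L-x)²(x+2L)/(120LEI) = -(-2)·12²·(20-12)²·(12+2·20)/(120·20·10000) = 624/15625 m
Superposition: y = Σ y_i = 524/15625 m ≈ 0.033536 m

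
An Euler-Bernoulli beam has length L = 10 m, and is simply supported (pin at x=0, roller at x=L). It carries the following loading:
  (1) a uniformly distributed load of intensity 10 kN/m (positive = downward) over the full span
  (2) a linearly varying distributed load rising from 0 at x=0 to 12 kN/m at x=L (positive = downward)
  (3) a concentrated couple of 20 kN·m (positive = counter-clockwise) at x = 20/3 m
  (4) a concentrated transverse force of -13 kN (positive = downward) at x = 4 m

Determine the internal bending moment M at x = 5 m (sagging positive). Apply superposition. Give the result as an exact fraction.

M(5) = 184 kN·m

Load 1 — uniform load w=10 kN/m over full span:
  M_1 = wx(L-x)/2 = 10·5·(10-5)/2 = 125 kN·m
Load 2 — triangular load w₀=12 kN/m (0→w₀ over full span):
  M_2 = w₀Lx/6 - w₀x³/(6L) = 12·10·5/6 - 12·5³/(6·10) = 75 kN·m
Load 3 — applied couple M₀=20 kN·m at a=20/3 m (b=L-a=10/3):
  M_3 = M₀x/L  [x≤a] = 20·5/10 = 10 kN·m
Load 4 — point force P=-13 kN at a=4 m (b=L-a=6):
  M_4 = Pa(L-x)/L  [x>a] = (-13)·4·(10-5)/10 = -26 kN·m
Superposition: M = Σ M_i = 184 kN·m ≈ 184.000000 kN·m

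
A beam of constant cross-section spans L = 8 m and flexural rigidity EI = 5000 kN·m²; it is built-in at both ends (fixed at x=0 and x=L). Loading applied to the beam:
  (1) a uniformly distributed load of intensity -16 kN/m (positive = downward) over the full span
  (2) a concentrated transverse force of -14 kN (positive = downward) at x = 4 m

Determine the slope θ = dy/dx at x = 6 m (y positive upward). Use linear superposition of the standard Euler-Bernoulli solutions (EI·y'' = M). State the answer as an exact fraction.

Load 1 — uniform load w=-16 kN/m over full span:
  θ_1 = -wx(L-x)(L-2x)/(12EI) = -(-16)·6·(8-6)·(8-2·6)/(12·5000) = -8/625 rad
Load 2 — point force P=-14 kN at a=4 m (b=L-a=4):
  θ_2 = Pa²(L-x)(2bL-(3b+a)(L-x))/(2L³EI)  [x>a] = (-14)·4²·(8-6)·(2·4·8-(3·4+4)·(8-6))/(2·8³·5000) = -7/2500 rad
Superposition: θ = Σ θ_i = -39/2500 rad ≈ -0.015600 rad

θ(6) = -39/2500 rad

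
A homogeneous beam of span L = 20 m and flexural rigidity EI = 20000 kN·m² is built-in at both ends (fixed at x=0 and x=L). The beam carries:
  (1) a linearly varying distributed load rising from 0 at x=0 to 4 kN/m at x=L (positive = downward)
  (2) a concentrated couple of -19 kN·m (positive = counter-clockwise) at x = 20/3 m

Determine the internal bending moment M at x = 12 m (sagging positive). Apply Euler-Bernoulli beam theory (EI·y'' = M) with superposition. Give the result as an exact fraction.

Load 1 — triangular load w₀=4 kN/m (0→w₀ over full span):
  M_1 = 3w₀Lx/20 - w₀L²/30 - w₀x³/(6L) = 3·4·20·12/20 - 4·20²/30 - 4·12³/(6·20) = 496/15 kN·m
Load 2 — applied couple M₀=-19 kN·m at a=20/3 m (b=L-a=40/3):
  M_2 = R_Ax - M_A - M₀  [x>a] with R_A=-19/15, M_A=0 = (-19/15)·12 - 0 - (-19) = 19/5 kN·m
Superposition: M = Σ M_i = 553/15 kN·m ≈ 36.866667 kN·m

M(12) = 553/15 kN·m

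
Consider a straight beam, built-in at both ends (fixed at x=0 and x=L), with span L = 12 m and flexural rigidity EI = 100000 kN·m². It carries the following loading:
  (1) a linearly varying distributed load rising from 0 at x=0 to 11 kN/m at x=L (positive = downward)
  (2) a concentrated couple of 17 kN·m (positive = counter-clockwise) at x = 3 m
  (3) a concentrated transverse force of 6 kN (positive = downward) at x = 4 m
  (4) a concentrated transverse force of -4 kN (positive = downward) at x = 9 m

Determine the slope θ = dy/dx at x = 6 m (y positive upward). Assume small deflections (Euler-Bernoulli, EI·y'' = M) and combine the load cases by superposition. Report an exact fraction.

θ(6) = -547/8000000 rad

Load 1 — triangular load w₀=11 kN/m (0→w₀ over full span):
  θ_1 = -w₀(2x(L-x)(L-2x)(x+2L)+x²(L-x)²)/(120LEI) = -11·(2·6·(12-6)·(12-2·6)·(6+2·12)+6²·(12-6)²)/(120·12·100000) = -99/1000000 rad
Load 2 — applied couple M₀=17 kN·m at a=3 m (b=L-a=9):
  θ_2 = (R_Ax²/2 - M_Ax - M₀(x-a))/EI  [x>a] with R_A=51/32, M_A=-51/16 = ((51/32)·6²/2 - (-51/16)·6 - 17·(6-3))/100000 = -51/1600000 rad
Load 3 — point force P=6 kN at a=4 m (b=L-a=8):
  θ_3 = Pa²(L-x)(2bL-(3b+a)(L-x))/(2L³EI)  [x>a] = 6·4²·(12-6)·(2·8·12-(3·8+4)·(12-6))/(2·12³·100000) = 1/25000 rad
Load 4 — point force P=-4 kN at a=9 m (b=L-a=3):
  θ_4 = -Pb²x(2aL-(3a+b)x)/(2L³EI)  [x≤a] = -(-4)·3²·6·(2·9·12-(3·9+3)·6)/(2·12³·100000) = 9/400000 rad
Superposition: θ = Σ θ_i = -547/8000000 rad ≈ -0.000068 rad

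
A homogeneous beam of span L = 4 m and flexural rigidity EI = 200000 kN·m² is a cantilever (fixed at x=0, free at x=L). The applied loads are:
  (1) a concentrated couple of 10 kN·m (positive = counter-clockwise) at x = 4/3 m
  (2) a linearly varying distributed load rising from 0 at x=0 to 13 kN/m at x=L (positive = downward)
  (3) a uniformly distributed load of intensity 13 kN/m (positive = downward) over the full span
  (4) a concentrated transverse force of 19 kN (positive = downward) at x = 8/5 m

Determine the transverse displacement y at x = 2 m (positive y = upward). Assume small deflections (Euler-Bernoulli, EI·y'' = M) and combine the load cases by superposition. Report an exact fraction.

y(2) = -303853/225000000 m

Load 1 — applied couple M₀=10 kN·m at a=4/3 m (b=L-a=8/3):
  y_1 = M₀a(2x-a)/(2EI)  [x>a] = 10·(4/3)·(2·2-(4/3))/(2·200000) = 1/11250 m
Load 2 — triangular load w₀=13 kN/m (0→w₀ over full span):
  y_2 = (w₀Lx³/12-w₀L²x²/6-w₀x⁵/(120L))/EI = (13·4·2³/12-13·4²·2²/6-13·2⁵/(120·4))/200000 = -1573/3000000 m
Load 3 — uniform load w=13 kN/m over full span:
  y_3 = -wx²(x²-4Lx+6L²)/(24EI) = -13·2²·(2²-4·4·2+6·4²)/(24·200000) = -221/300000 m
Load 4 — point force P=19 kN at a=8/5 m (b=L-a=12/5):
  y_4 = -Pa²(3x-a)/(6EI)  [x>a] = -19·(8/5)²·(3·2-(8/5))/(6·200000) = -209/1171875 m
Superposition: y = Σ y_i = -303853/225000000 m ≈ -0.001350 m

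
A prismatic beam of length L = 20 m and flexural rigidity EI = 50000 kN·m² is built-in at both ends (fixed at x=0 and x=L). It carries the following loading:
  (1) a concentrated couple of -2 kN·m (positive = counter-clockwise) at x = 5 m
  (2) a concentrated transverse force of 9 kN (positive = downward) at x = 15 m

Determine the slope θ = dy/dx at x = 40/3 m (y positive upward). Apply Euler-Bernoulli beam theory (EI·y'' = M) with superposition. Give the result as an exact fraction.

θ(40/3) = 17/60000 rad

Load 1 — applied couple M₀=-2 kN·m at a=5 m (b=L-a=15):
  θ_1 = (R_Ax²/2 - M_Ax - M₀(x-a))/EI  [x>a] with R_A=-9/80, M_A=3/8 = ((-9/80)·(40/3)²/2 - (3/8)·(40/3) - (-2)·((40/3)-5))/50000 = 1/30000 rad
Load 2 — point force P=9 kN at a=15 m (b=L-a=5):
  θ_2 = -Pb²x(2aL-(3a+b)x)/(2L³EI)  [x≤a] = -9·5²·(40/3)·(2·15·20-(3·15+5)·(40/3))/(2·20³·50000) = 1/4000 rad
Superposition: θ = Σ θ_i = 17/60000 rad ≈ 0.000283 rad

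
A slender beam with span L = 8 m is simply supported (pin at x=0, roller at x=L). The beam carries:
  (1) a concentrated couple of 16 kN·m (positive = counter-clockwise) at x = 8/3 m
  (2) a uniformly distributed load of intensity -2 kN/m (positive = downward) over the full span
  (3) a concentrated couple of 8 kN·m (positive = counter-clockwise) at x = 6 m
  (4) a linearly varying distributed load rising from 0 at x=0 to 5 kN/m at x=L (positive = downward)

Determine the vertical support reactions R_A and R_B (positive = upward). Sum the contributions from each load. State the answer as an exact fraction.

R_A = 5/3 kN, R_B = 7/3 kN

Load 1 — applied couple M₀=16 kN·m at a=8/3 m (b=L-a=16/3):
  R_A = M₀/L = 16/8 = 2 kN
  R_B = -M₀/L = -16/8 = -2 kN
Load 2 — uniform load w=-2 kN/m over full span:
  R_A = wL/2 = (-2)·8/2 = -8 kN
  R_B = wL/2 = (-2)·8/2 = -8 kN
Load 3 — applied couple M₀=8 kN·m at a=6 m (b=L-a=2):
  R_A = M₀/L = 8/8 = 1 kN
  R_B = -M₀/L = -8/8 = -1 kN
Load 4 — triangular load w₀=5 kN/m (0→w₀ over full span):
  R_A = w₀L/6 = 5·8/6 = 20/3 kN
  R_B = w₀L/3 = 5·8/3 = 40/3 kN
Superposition: R_A = 5/3 kN, R_B = 7/3 kN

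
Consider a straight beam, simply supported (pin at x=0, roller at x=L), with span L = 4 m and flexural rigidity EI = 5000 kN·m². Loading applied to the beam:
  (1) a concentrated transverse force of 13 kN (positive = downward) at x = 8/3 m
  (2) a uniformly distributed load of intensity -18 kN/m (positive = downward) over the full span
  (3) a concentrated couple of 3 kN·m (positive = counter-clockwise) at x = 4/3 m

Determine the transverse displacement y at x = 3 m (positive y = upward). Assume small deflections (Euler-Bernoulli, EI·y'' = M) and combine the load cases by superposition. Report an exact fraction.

y(3) = 21101/3240000 m

Load 1 — point force P=13 kN at a=8/3 m (b=L-a=4/3):
  y_1 = -Pa(L-x)(2Lx-a²-x²)/(6LEI)  [x>a] = -13·(8/3)·(4-3)·(2·4·3-(8/3)²-3²)/(6·4·5000) = -923/405000 m
Load 2 — uniform load w=-18 kN/m over full span:
  y_2 = -wx(L³-2Lx²+x³)/(24EI) = -(-18)·3·(4³-2·4·3²+3³)/(24·5000) = 171/20000 m
Load 3 — applied couple M₀=3 kN·m at a=4/3 m (b=L-a=8/3):
  y_3 = (M₀x³/(6L)-M₀(x-a)²/2+C₁x)/EI  [x>a] with C₁=M₀(3b²-L²)/(6L)=2/3 = (3·3³/(6·4)-3·(3-(4/3))²/2+(2/3)·3)/5000 = 29/120000 m
Superposition: y = Σ y_i = 21101/3240000 m ≈ 0.006513 m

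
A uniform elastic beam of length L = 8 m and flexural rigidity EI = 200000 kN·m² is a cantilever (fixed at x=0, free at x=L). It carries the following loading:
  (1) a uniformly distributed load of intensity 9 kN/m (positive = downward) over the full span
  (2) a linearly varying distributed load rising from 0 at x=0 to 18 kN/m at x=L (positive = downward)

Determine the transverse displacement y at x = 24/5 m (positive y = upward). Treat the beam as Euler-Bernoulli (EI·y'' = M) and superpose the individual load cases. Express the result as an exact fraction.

Load 1 — uniform load w=9 kN/m over full span:
  y_1 = -wx²(x²-4Lx+6L²)/(24EI) = -9·(24/5)²·((24/5)²-4·8·(24/5)+6·8²)/(24·200000) = -21384/1953125 m
Load 2 — triangular load w₀=18 kN/m (0→w₀ over full span):
  y_2 = (w₀Lx³/12-w₀L²x²/6-w₀x⁵/(120L))/EI = (18·8·(24/5)³/12-18·8²·(24/5)²/6-18·(24/5)⁵/(120·8))/200000 = -767664/48828125 m
Superposition: y = Σ y_i = -1302264/48828125 m ≈ -0.026670 m

y(24/5) = -1302264/48828125 m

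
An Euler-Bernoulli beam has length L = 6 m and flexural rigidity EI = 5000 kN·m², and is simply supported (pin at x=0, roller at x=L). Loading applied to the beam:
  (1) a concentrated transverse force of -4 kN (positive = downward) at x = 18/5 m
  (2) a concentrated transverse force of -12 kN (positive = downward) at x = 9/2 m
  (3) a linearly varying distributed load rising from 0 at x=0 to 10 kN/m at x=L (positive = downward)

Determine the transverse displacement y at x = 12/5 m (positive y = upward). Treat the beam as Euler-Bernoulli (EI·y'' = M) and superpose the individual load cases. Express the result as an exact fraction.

y(12/5) = -185067/31250000 m

Load 1 — point force P=-4 kN at a=18/5 m (b=L-a=12/5):
  y_1 = -Pbx(L²-b²-x²)/(6LEI)  [x≤a] = -(-4)·(12/5)·(12/5)·(6²-(12/5)²-(12/5)²)/(6·6·5000) = 1224/390625 m
Load 2 — point force P=-12 kN at a=9/2 m (b=L-a=3/2):
  y_2 = -Pbx(L²-b²-x²)/(6LEI)  [x≤a] = -(-12)·(3/2)·(12/5)·(6²-(3/2)²-(12/5)²)/(6·6·5000) = 8397/1250000 m
Load 3 — triangular load w₀=10 kN/m (0→w₀ over full span):
  y_3 = -w₀x(7L⁴-10L²x²+3x⁴)/(360LEI) = -10·(12/5)·(7·6⁴-10·6²·(12/5)²+3·(12/5)⁴)/(360·6·5000) = -30807/1953125 m
Superposition: y = Σ y_i = -185067/31250000 m ≈ -0.005922 m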